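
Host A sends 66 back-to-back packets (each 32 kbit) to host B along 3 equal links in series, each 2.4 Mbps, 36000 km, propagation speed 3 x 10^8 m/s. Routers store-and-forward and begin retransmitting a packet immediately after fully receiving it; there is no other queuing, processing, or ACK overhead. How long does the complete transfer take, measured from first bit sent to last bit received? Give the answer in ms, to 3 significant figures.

Per-hop transmission t_tx = L/R = 32000/2400000 = 13.3333 ms.
Per-hop propagation t_prop = 36000000/300000000 = 120 ms.
Pipeline fill: first packet needs 3·t_tx to clear all hops; remaining 65 packets each add one t_tx.
Total = (3+66-1)·t_tx + 3·t_prop = 68·13.3333 + 3·120 = 1270 ms.

1270 ms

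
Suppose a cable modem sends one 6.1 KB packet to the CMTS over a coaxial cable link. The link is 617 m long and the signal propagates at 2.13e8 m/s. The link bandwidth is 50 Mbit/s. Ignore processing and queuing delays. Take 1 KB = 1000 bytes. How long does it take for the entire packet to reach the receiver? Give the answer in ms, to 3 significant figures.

L = 48800 bits.
Transmission delay = L/R = 48800 / 50000000 = 0.976 ms.
Propagation delay = d/s = 617 m / 213000000 m/s = 0.00289671 ms.
Total = 0.979 ms.

0.979 ms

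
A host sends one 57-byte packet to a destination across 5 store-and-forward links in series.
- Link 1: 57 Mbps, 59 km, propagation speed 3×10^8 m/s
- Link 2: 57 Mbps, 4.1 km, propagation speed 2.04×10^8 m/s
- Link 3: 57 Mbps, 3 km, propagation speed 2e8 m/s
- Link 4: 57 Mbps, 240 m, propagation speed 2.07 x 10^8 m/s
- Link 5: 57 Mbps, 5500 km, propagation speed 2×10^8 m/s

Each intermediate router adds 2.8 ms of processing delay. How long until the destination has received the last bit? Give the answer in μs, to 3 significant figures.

L = 57 × 8 = 456 bits.
Transmission delay per hop = L/R = 456/57000000 = 8 μs; 5 hops → 40 μs.
Propagation delays (d/s per hop): 196.667, 20.098, 15, 1.15942, 27500 μs; sum = 27732.9 μs.
Processing at 4 router(s): 4 × 2.8 ms = 11200 μs.
End-to-end = 39000 μs.

39000 μs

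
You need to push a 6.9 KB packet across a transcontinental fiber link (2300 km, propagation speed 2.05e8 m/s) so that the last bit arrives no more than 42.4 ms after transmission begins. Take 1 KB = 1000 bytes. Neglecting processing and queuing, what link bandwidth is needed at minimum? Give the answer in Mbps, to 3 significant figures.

1.77 Mbps

L = 55200 bits.
Propagation delay = 2300000 / 2.05e+08 = 11.2195 ms.
Transmission budget = 42.4 − 11.2195 = 31.1805 ms.
R ≥ L / t_tx = 55200 bits / 0.0311805 s = 1.77 Mbps.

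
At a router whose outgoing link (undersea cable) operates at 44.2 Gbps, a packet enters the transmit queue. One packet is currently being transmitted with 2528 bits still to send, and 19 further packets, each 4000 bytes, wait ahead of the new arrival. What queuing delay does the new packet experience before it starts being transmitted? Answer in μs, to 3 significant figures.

13.8 μs

Each queued packet: L/R = 32000/44200000000 = 0.723982 μs.
19 queued → 13.7557 μs.
Plus remaining 2528 bits of current packet: 0.0571946 μs.
Queuing delay = 13.8 μs.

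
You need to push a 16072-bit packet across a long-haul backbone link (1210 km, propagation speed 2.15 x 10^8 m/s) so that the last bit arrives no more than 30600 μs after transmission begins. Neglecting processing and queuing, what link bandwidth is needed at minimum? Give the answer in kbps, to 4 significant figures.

Propagation delay = 1210000 / 215000000 = 5627.91 μs.
Transmission budget = 30600 − 5627.91 = 24972.1 μs.
R ≥ L / t_tx = 16072 bits / 0.0249721 s = 643.6 kbps.

643.6 kbps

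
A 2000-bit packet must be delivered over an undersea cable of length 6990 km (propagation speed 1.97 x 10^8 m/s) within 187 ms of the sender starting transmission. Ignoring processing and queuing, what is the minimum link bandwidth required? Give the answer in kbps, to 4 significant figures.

Propagation delay = 6990000 / 197000000 = 35.4822 ms.
Transmission budget = 187 − 35.4822 = 151.518 ms.
R ≥ L / t_tx = 2000 bits / 0.151518 s = 13.20 kbps.

13.20 kbps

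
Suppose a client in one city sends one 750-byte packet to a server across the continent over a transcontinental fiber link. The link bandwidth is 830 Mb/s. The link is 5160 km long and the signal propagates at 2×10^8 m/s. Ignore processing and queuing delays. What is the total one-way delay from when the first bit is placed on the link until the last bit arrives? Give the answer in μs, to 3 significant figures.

L = 750 × 8 = 6000 bits.
Transmission delay = L/R = 6000 / 830000000 = 7.22892 μs.
Propagation delay = d/s = 5160000 m / 200000000 m/s = 25800 μs.
Total = 25800 μs.

25800 μs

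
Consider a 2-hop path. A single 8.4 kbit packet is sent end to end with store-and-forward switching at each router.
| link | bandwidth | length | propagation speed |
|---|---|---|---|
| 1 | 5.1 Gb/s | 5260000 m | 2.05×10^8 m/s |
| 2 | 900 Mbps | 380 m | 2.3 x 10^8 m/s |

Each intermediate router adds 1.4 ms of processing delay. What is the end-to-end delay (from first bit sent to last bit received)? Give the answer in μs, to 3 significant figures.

27100 μs

L = 8400 bits.
Transmission delays (L/R per hop): 1.64706, 9.33333 μs; sum = 10.9804 μs.
Propagation delays (d/s per hop): 25658.5, 1.65217 μs; sum = 25660.2 μs.
Processing at 1 router(s): 1 × 1.4 ms = 1400 μs.
End-to-end = 27100 μs.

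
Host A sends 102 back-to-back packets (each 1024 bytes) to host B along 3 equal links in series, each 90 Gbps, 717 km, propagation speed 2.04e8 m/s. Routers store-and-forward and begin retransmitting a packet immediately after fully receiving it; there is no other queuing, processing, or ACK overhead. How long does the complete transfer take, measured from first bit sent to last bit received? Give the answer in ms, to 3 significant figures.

Per-hop transmission t_tx = L/R = 8192/90000000000 = 9.10222e-05 ms.
Per-hop propagation t_prop = 717000/204000000 = 3.51471 ms.
Pipeline fill: first packet needs 3·t_tx to clear all hops; remaining 101 packets each add one t_tx.
Total = (3+102-1)·t_tx + 3·t_prop = 104·9.10222e-05 + 3·3.51471 = 10.6 ms.

10.6 ms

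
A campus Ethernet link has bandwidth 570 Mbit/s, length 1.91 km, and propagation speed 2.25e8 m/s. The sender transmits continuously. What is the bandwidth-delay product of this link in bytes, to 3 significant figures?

Propagation delay = 1910 / 225000000 = 8.48889e-06 s.
BDP = R × t_prop = 570000000 × 8.48889e-06 = 4838.67 bits.
In bytes: 4838.67/8 = 605 bytes.

605 bytes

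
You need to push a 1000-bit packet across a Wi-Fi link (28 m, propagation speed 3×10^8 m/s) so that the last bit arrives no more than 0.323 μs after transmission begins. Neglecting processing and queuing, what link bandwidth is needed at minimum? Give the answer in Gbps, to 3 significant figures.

Propagation delay = 28 / 300000000 = 0.0933333 μs.
Transmission budget = 0.323 − 0.0933333 = 0.229667 μs.
R ≥ L / t_tx = 1000 bits / 2.29667e-07 s = 4.35 Gbps.

4.35 Gbps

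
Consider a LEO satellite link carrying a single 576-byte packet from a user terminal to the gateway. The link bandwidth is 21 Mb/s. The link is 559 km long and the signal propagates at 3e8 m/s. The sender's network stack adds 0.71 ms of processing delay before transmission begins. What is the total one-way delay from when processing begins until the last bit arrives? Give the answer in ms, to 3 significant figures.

L = 576 × 8 = 4608 bits.
Transmission delay = L/R = 4608 / 21000000 = 0.219429 ms.
Propagation delay = d/s = 559000 m / 300000000 m/s = 1.86333 ms.
Plus processing delay 0.71 ms = 0.71 ms.
Total = 2.79 ms.

2.79 ms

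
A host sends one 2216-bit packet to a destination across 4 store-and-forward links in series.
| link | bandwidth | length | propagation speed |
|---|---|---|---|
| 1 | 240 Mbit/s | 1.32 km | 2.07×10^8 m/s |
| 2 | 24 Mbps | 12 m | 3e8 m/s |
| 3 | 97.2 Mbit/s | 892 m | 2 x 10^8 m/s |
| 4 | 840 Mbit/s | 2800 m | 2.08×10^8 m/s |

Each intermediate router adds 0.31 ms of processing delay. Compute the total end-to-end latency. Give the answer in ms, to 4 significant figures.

1.081 ms

Transmission delays (L/R per hop): 0.00923333, 0.0923333, 0.0227984, 0.0026381 ms; sum = 0.127003 ms.
Propagation delays (d/s per hop): 0.00637681, 4e-05, 0.00446, 0.0134615 ms; sum = 0.0243384 ms.
Processing at 3 router(s): 3 × 0.31 ms = 0.93 ms.
End-to-end = 1.081 ms.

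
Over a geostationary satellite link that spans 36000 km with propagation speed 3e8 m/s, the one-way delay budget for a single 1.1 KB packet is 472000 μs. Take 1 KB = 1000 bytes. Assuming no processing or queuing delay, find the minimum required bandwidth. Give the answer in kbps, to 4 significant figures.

L = 8800 bits.
Propagation delay = 36000000 / 300000000 = 120000 μs.
Transmission budget = 472000 − 120000 = 352000 μs.
R ≥ L / t_tx = 8800 bits / 0.352 s = 25.00 kbps.

25.00 kbps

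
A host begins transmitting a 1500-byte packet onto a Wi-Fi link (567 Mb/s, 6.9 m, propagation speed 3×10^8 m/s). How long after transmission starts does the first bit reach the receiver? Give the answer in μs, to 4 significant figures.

First bit experiences only propagation delay: d/s = 6.9/300000000 = 0.02300 μs.

0.02300 μs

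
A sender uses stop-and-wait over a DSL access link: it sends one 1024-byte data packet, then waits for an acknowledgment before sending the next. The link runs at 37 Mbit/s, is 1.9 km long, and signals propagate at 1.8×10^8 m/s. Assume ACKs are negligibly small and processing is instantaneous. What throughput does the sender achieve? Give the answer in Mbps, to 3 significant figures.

t_tx = L/R = 8192/37000000 = 0.000221405 s.
t_prop = 1900/180000000 = 1.05556e-05 s; RTT = 2.11111e-05 s.
Cycle = t_tx + RTT = 0.000242517 s.
Throughput = L / cycle = 8192 / 0.000242517 = 33.8 Mbps.

33.8 Mbps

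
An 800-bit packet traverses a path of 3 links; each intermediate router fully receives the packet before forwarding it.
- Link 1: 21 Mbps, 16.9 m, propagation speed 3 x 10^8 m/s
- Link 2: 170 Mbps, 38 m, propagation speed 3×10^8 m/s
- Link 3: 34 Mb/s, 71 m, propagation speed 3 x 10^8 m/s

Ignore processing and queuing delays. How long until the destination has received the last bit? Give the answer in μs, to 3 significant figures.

66.8 μs

Transmission delays (L/R per hop): 38.0952, 4.70588, 23.5294 μs; sum = 66.3305 μs.
Propagation delays (d/s per hop): 0.0563333, 0.126667, 0.236667 μs; sum = 0.419667 μs.
End-to-end = 66.8 μs.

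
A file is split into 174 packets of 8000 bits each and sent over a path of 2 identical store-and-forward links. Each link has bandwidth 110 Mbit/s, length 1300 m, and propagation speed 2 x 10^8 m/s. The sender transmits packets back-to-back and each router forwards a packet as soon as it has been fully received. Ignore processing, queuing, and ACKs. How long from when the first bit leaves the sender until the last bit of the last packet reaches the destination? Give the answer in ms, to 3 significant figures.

Per-hop transmission t_tx = L/R = 8000/110000000 = 0.0727273 ms.
Per-hop propagation t_prop = 1300/200000000 = 0.0065 ms.
Pipeline fill: first packet needs 2·t_tx to clear all hops; remaining 173 packets each add one t_tx.
Total = (2+174-1)·t_tx + 2·t_prop = 175·0.0727273 + 2·0.0065 = 12.7 ms.

12.7 ms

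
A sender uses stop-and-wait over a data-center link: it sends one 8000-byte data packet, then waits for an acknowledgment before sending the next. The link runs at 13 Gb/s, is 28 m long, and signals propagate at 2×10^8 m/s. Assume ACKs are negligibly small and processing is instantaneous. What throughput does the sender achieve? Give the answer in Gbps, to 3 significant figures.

12.3 Gbps

t_tx = L/R = 64000/13000000000 = 4.92308e-06 s.
t_prop = 28/200000000 = 1.4e-07 s; RTT = 2.8e-07 s.
Cycle = t_tx + RTT = 5.20308e-06 s.
Throughput = L / cycle = 64000 / 5.20308e-06 = 12.3 Gbps.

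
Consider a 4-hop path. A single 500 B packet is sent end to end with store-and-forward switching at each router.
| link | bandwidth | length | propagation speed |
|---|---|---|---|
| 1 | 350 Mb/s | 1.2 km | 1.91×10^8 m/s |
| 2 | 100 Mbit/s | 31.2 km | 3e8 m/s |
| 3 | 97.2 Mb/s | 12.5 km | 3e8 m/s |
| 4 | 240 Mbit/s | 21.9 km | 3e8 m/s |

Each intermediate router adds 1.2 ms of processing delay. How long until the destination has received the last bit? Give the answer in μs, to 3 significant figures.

3930 μs

L = 500 × 8 = 4000 bits.
Transmission delays (L/R per hop): 11.4286, 40, 41.1523, 16.6667 μs; sum = 109.248 μs.
Propagation delays (d/s per hop): 6.28272, 104, 41.6667, 73 μs; sum = 224.949 μs.
Processing at 3 router(s): 3 × 1.2 ms = 3600 μs.
End-to-end = 3930 μs.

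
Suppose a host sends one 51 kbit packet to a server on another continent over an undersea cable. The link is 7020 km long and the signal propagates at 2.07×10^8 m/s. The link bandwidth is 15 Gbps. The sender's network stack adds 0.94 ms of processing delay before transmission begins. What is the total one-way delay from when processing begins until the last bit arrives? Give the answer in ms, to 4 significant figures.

34.86 ms

L = 51000 bits.
Transmission delay = L/R = 51000 / 15000000000 = 0.0034 ms.
Propagation delay = d/s = 7020000 m / 2.07e+08 m/s = 33.913 ms.
Plus processing delay 0.94 ms = 0.94 ms.
Total = 34.86 ms.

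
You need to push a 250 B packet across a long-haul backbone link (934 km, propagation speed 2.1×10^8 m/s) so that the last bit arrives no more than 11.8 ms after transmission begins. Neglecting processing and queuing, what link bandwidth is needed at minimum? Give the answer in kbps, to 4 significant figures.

L = 2000 bits.
Propagation delay = 934000 / 210000000 = 4.44762 ms.
Transmission budget = 11.8 − 4.44762 = 7.35238 ms.
R ≥ L / t_tx = 2000 bits / 0.00735238 s = 272.0 kbps.

272.0 kbps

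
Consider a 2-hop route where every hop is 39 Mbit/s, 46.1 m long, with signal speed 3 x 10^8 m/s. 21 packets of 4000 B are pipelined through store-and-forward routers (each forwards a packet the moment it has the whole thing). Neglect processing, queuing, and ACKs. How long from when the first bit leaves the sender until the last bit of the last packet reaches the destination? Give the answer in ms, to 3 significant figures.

Per-hop transmission t_tx = L/R = 32000/39000000 = 0.820513 ms.
Per-hop propagation t_prop = 46.1/300000000 = 0.000153667 ms.
Pipeline fill: first packet needs 2·t_tx to clear all hops; remaining 20 packets each add one t_tx.
Total = (2+21-1)·t_tx + 2·t_prop = 22·0.820513 + 2·0.000153667 = 18.1 ms.

18.1 ms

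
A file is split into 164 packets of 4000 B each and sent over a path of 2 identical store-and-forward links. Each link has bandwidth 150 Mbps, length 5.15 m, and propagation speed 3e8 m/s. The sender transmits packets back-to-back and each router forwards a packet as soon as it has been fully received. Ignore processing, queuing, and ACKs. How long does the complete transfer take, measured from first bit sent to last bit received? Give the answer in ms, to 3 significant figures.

Per-hop transmission t_tx = L/R = 32000/150000000 = 0.213333 ms.
Per-hop propagation t_prop = 5.15/300000000 = 1.71667e-05 ms.
Pipeline fill: first packet needs 2·t_tx to clear all hops; remaining 163 packets each add one t_tx.
Total = (2+164-1)·t_tx + 2·t_prop = 165·0.213333 + 2·1.71667e-05 = 35.2 ms.

35.2 ms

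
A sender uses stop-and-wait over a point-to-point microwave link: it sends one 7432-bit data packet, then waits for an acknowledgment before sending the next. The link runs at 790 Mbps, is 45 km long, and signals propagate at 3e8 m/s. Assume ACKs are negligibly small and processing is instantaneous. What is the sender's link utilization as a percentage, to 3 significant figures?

t_tx = L/R = 7432/790000000 = 9.40759e-06 s.
t_prop = 45000/300000000 = 0.00015 s; RTT = 0.0003 s.
Cycle = t_tx + RTT = 0.000309408 s.
Utilization = t_tx / cycle = 9.40759e-06/0.000309408 = 3.04 %.

3.04 %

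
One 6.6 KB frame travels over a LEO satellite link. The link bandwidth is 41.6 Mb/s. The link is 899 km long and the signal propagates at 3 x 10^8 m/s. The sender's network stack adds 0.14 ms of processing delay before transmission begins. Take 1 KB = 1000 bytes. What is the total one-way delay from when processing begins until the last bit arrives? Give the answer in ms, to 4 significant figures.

4.406 ms

L = 52800 bits.
Transmission delay = L/R = 52800 / 41600000 = 1.26923 ms.
Propagation delay = d/s = 899000 m / 300000000 m/s = 2.99667 ms.
Plus processing delay 0.14 ms = 0.14 ms.
Total = 4.406 ms.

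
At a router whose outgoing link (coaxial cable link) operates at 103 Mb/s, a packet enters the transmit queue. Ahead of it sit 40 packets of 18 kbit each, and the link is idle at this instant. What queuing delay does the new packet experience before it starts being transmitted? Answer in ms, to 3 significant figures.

6.99 ms

Each queued packet: L/R = 18000/103000000 = 0.174757 ms.
40 queued → 6.99029 ms.
Queuing delay = 6.99 ms.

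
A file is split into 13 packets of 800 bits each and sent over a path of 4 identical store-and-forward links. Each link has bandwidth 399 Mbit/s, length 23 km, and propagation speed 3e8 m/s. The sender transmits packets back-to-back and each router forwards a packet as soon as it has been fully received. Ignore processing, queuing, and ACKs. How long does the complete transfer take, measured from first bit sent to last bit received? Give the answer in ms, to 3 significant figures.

0.339 ms

Per-hop transmission t_tx = L/R = 800/399000000 = 0.00200501 ms.
Per-hop propagation t_prop = 23000/300000000 = 0.0766667 ms.
Pipeline fill: first packet needs 4·t_tx to clear all hops; remaining 12 packets each add one t_tx.
Total = (4+13-1)·t_tx + 4·t_prop = 16·0.00200501 + 4·0.0766667 = 0.339 ms.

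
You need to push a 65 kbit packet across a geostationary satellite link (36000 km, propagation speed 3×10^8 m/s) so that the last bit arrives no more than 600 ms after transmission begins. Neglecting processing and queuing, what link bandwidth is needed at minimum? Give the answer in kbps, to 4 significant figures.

Propagation delay = 36000000 / 300000000 = 120 ms.
Transmission budget = 600 − 120 = 480 ms.
R ≥ L / t_tx = 65000 bits / 0.48 s = 135.4 kbps.

135.4 kbps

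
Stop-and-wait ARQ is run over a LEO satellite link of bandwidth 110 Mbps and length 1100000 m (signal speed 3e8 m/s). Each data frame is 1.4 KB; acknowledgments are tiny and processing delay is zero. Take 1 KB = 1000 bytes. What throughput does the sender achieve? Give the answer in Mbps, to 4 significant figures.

t_tx = L/R = 11200/110000000 = 0.000101818 s.
t_prop = 1100000/300000000 = 0.00366667 s; RTT = 0.00733333 s.
Cycle = t_tx + RTT = 0.00743515 s.
Throughput = L / cycle = 11200 / 0.00743515 = 1.506 Mbps.

1.506 Mbps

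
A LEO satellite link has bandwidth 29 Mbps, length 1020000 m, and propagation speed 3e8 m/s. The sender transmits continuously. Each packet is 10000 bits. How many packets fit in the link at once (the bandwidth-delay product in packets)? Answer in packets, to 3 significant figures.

9.86 packets

Propagation delay = 1020000 / 300000000 = 0.0034 s.
BDP = R × t_prop = 29000000 × 0.0034 = 98600 bits.
In packets of 10000 bits: 9.86 packets.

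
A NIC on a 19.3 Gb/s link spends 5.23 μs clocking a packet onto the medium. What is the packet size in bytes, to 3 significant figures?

L = R × t_tx = 19300000000 b/s × 5.23e-06 s = 100939 bits.
In bytes: 100939 / 8 = 12600 bytes.

12600 bytes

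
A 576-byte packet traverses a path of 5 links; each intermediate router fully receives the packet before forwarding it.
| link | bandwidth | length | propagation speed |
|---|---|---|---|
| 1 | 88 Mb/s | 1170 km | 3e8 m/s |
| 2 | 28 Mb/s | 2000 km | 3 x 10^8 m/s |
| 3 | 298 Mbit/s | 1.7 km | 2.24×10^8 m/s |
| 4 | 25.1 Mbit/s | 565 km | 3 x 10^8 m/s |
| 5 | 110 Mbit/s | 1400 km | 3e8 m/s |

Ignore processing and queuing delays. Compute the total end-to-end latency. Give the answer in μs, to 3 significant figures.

L = 576 × 8 = 4608 bits.
Transmission delays (L/R per hop): 52.3636, 164.571, 15.4631, 183.586, 41.8909 μs; sum = 457.875 μs.
Propagation delays (d/s per hop): 3900, 6666.67, 7.58929, 1883.33, 4666.67 μs; sum = 17124.3 μs.
End-to-end = 17600 μs.

17600 μs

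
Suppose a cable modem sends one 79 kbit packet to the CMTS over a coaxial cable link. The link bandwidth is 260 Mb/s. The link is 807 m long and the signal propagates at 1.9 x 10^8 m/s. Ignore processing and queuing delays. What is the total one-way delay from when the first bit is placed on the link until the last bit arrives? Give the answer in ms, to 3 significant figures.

0.308 ms

L = 79000 bits.
Transmission delay = L/R = 79000 / 260000000 = 0.303846 ms.
Propagation delay = d/s = 807 m / 190000000 m/s = 0.00424737 ms.
Total = 0.308 ms.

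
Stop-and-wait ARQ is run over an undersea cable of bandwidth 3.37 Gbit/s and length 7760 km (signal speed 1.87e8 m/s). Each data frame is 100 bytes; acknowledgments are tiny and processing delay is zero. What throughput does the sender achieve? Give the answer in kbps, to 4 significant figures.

t_tx = L/R = 800/3370000000 = 2.37389e-07 s.
t_prop = 7760000/187000000 = 0.0414973 s; RTT = 0.0829947 s.
Cycle = t_tx + RTT = 0.0829949 s.
Throughput = L / cycle = 800 / 0.0829949 = 9.639 kbps.

9.639 kbps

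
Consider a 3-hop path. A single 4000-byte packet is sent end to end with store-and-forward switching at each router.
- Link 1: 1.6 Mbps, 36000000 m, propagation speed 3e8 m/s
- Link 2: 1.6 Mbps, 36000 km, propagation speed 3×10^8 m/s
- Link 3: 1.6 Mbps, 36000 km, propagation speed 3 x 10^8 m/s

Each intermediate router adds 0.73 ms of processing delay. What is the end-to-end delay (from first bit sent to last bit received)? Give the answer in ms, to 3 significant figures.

421 ms

L = 4000 × 8 = 32000 bits.
Transmission delay per hop = L/R = 32000/1600000 = 20 ms; 3 hops → 60 ms.
Propagation delays (d/s per hop): 120, 120, 120 ms; sum = 360 ms.
Processing at 2 router(s): 2 × 0.73 ms = 1.46 ms.
End-to-end = 421 ms.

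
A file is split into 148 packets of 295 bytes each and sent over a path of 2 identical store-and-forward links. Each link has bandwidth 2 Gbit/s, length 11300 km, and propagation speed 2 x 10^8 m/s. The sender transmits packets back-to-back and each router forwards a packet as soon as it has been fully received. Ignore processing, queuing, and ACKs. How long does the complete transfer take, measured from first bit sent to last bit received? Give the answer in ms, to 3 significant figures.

113 ms

Per-hop transmission t_tx = L/R = 2360/2000000000 = 0.00118 ms.
Per-hop propagation t_prop = 11300000/200000000 = 56.5 ms.
Pipeline fill: first packet needs 2·t_tx to clear all hops; remaining 147 packets each add one t_tx.
Total = (2+148-1)·t_tx + 2·t_prop = 149·0.00118 + 2·56.5 = 113 ms.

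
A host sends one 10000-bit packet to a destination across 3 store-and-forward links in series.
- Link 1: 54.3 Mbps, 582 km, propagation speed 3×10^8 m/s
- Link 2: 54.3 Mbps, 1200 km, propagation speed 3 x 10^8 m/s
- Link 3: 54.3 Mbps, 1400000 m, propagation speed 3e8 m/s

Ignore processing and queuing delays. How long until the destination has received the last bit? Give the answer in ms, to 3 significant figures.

11.2 ms

Transmission delay per hop = L/R = 10000/54300000 = 0.184162 ms; 3 hops → 0.552486 ms.
Propagation delays (d/s per hop): 1.94, 4, 4.66667 ms; sum = 10.6067 ms.
End-to-end = 11.2 ms.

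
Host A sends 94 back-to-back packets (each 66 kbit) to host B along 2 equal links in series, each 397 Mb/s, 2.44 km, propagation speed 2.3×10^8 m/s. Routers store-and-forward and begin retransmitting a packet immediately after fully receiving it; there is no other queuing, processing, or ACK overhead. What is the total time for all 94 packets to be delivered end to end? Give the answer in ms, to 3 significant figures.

Per-hop transmission t_tx = L/R = 66000/397000000 = 0.166247 ms.
Per-hop propagation t_prop = 2440/2.3e+08 = 0.0106087 ms.
Pipeline fill: first packet needs 2·t_tx to clear all hops; remaining 93 packets each add one t_tx.
Total = (2+94-1)·t_tx + 2·t_prop = 95·0.166247 + 2·0.0106087 = 15.8 ms.

15.8 ms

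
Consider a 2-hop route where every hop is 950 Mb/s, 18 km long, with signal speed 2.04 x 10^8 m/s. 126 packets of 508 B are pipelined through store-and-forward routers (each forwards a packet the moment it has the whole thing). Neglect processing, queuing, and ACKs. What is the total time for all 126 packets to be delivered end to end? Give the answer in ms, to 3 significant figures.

Per-hop transmission t_tx = L/R = 4064/950000000 = 0.00427789 ms.
Per-hop propagation t_prop = 18000/204000000 = 0.0882353 ms.
Pipeline fill: first packet needs 2·t_tx to clear all hops; remaining 125 packets each add one t_tx.
Total = (2+126-1)·t_tx + 2·t_prop = 127·0.00427789 + 2·0.0882353 = 0.720 ms.

0.720 ms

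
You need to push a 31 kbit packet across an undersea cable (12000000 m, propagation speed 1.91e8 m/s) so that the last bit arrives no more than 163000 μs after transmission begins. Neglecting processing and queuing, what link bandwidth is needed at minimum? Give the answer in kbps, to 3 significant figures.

Propagation delay = 12000000 / 191000000 = 62827.2 μs.
Transmission budget = 163000 − 62827.2 = 100173 μs.
R ≥ L / t_tx = 31000 bits / 0.100173 s = 309 kbps.

309 kbps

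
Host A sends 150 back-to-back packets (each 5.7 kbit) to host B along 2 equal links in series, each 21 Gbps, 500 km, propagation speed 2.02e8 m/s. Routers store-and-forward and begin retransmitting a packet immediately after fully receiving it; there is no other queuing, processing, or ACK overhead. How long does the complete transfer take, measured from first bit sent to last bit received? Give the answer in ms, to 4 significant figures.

4.991 ms

Per-hop transmission t_tx = L/R = 5700/21000000000 = 0.000271429 ms.
Per-hop propagation t_prop = 500000/202000000 = 2.47525 ms.
Pipeline fill: first packet needs 2·t_tx to clear all hops; remaining 149 packets each add one t_tx.
Total = (2+150-1)·t_tx + 2·t_prop = 151·0.000271429 + 2·2.47525 = 4.991 ms.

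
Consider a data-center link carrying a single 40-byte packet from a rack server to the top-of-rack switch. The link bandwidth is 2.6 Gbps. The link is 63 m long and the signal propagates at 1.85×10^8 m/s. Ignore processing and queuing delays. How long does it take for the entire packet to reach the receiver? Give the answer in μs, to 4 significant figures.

0.4636 μs

L = 40 × 8 = 320 bits.
Transmission delay = L/R = 320 / 2600000000 = 0.123077 μs.
Propagation delay = d/s = 63 m / 185000000 m/s = 0.340541 μs.
Total = 0.4636 μs.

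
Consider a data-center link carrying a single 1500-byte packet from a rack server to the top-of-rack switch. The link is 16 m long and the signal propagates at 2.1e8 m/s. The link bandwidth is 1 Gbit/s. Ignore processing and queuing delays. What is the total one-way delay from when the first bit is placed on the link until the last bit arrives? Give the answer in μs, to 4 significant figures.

12.08 μs

L = 1500 × 8 = 12000 bits.
Transmission delay = L/R = 12000 / 1000000000 = 12 μs.
Propagation delay = d/s = 16 m / 210000000 m/s = 0.0761905 μs.
Total = 12.08 μs.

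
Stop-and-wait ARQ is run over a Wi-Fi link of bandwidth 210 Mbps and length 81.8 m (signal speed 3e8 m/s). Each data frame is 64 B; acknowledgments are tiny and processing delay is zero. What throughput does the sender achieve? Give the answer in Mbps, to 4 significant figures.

t_tx = L/R = 512/210000000 = 2.4381e-06 s.
t_prop = 81.8/300000000 = 2.72667e-07 s; RTT = 5.45333e-07 s.
Cycle = t_tx + RTT = 2.98343e-06 s.
Throughput = L / cycle = 512 / 2.98343e-06 = 171.6 Mbps.

171.6 Mbps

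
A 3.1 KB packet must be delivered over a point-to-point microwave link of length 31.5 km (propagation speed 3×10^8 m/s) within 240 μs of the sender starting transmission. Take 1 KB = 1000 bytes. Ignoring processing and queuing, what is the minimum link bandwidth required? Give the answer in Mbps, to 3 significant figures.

L = 24800 bits.
Propagation delay = 31500 / 300000000 = 105 μs.
Transmission budget = 240 − 105 = 135 μs.
R ≥ L / t_tx = 24800 bits / 0.000135 s = 184 Mbps.

184 Mbps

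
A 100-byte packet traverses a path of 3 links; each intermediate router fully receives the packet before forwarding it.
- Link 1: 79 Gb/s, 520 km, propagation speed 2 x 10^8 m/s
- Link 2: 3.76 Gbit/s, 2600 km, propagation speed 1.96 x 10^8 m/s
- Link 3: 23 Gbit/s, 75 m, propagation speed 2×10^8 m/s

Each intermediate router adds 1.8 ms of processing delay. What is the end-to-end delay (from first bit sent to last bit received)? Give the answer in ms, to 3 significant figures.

L = 100 × 8 = 800 bits.
Transmission delays (L/R per hop): 1.01266e-05, 0.000212766, 3.47826e-05 ms; sum = 0.000257675 ms.
Propagation delays (d/s per hop): 2.6, 13.2653, 0.000375 ms; sum = 15.8657 ms.
Processing at 2 router(s): 2 × 1.8 ms = 3.6 ms.
End-to-end = 19.5 ms.

19.5 ms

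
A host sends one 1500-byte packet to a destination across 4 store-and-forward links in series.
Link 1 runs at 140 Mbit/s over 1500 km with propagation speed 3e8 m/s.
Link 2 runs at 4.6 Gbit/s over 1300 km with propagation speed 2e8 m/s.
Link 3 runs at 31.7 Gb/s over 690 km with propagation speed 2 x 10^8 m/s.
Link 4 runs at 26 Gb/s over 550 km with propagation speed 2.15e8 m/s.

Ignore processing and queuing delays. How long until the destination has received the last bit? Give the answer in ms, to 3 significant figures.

L = 1500 × 8 = 12000 bits.
Transmission delays (L/R per hop): 0.0857143, 0.0026087, 0.000378549, 0.000461538 ms; sum = 0.0891631 ms.
Propagation delays (d/s per hop): 5, 6.5, 3.45, 2.55814 ms; sum = 17.5081 ms.
End-to-end = 17.6 ms.

17.6 ms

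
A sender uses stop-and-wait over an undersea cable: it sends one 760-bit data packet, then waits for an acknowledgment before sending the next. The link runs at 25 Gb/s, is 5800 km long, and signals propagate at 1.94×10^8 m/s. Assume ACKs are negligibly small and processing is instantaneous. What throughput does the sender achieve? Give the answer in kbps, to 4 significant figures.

t_tx = L/R = 760/25000000000 = 3.04e-08 s.
t_prop = 5800000/194000000 = 0.0298969 s; RTT = 0.0597938 s.
Cycle = t_tx + RTT = 0.0597938 s.
Throughput = L / cycle = 760 / 0.0597938 = 12.71 kbps.

12.71 kbps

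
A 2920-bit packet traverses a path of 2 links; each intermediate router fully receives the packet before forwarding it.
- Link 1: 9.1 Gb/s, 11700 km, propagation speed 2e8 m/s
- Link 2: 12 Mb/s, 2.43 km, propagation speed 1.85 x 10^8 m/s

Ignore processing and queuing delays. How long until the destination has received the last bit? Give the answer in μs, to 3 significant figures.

58800 μs

Transmission delays (L/R per hop): 0.320879, 243.333 μs; sum = 243.654 μs.
Propagation delays (d/s per hop): 58500, 13.1351 μs; sum = 58513.1 μs.
End-to-end = 58800 μs.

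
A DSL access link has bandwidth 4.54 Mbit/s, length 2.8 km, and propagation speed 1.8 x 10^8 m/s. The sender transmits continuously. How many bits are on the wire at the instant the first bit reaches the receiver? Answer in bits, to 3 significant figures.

Propagation delay = 2800 / 180000000 = 1.55556e-05 s.
BDP = R × t_prop = 4540000 × 1.55556e-05 = 70.6222 bits.

70.6 bits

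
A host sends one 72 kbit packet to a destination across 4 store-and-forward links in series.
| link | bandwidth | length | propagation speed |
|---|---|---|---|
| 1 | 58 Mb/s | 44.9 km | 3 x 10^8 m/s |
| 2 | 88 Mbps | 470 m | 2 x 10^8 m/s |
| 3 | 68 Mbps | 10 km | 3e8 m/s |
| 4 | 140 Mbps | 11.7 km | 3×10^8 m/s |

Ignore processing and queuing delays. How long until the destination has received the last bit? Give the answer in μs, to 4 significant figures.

3857 μs

L = 72000 bits.
Transmission delays (L/R per hop): 1241.38, 818.182, 1058.82, 514.286 μs; sum = 3632.67 μs.
Propagation delays (d/s per hop): 149.667, 2.35, 33.3333, 39 μs; sum = 224.35 μs.
End-to-end = 3857 μs.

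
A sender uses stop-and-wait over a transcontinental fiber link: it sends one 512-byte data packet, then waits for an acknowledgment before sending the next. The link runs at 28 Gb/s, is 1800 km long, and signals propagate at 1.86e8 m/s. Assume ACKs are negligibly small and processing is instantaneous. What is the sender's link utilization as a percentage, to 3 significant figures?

t_tx = L/R = 4096/28000000000 = 1.46286e-07 s.
t_prop = 1800000/186000000 = 0.00967742 s; RTT = 0.0193548 s.
Cycle = t_tx + RTT = 0.019355 s.
Utilization = t_tx / cycle = 1.46286e-07/0.019355 = 0.000756 %.

0.000756 %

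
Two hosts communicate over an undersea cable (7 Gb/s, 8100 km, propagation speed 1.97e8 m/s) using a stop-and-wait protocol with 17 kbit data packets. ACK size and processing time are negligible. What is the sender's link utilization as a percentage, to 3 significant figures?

t_tx = L/R = 17000/7000000000 = 2.42857e-06 s.
t_prop = 8100000/197000000 = 0.0411168 s; RTT = 0.0822335 s.
Cycle = t_tx + RTT = 0.0822359 s.
Utilization = t_tx / cycle = 2.42857e-06/0.0822359 = 0.00295 %.

0.00295 %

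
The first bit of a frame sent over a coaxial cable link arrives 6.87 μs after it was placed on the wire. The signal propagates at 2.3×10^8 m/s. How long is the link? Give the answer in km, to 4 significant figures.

1.580 km

d = s × t_prop = 2.3e+08 × 6.87e-06 = 1.580 km.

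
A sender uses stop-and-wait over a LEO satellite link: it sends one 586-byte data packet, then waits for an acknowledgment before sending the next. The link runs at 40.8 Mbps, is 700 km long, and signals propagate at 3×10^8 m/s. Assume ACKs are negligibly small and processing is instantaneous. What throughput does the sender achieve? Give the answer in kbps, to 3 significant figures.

t_tx = L/R = 4688/40800000 = 0.000114902 s.
t_prop = 700000/300000000 = 0.00233333 s; RTT = 0.00466667 s.
Cycle = t_tx + RTT = 0.00478157 s.
Throughput = L / cycle = 4688 / 0.00478157 = 980 kbps.

980 kbps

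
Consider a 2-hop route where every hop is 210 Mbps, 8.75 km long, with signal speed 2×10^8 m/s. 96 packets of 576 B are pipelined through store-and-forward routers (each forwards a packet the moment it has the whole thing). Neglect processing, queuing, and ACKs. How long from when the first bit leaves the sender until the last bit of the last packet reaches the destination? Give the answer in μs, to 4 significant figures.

Per-hop transmission t_tx = L/R = 4608/210000000 = 21.9429 μs.
Per-hop propagation t_prop = 8750/200000000 = 43.75 μs.
Pipeline fill: first packet needs 2·t_tx to clear all hops; remaining 95 packets each add one t_tx.
Total = (2+96-1)·t_tx + 2·t_prop = 97·21.9429 + 2·43.75 = 2216 μs.

2216 μs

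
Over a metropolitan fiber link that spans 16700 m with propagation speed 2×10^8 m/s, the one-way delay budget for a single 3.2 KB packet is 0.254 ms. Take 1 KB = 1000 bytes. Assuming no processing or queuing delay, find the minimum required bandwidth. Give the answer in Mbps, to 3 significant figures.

L = 25600 bits.
Propagation delay = 16700 / 200000000 = 0.0835 ms.
Transmission budget = 0.254 − 0.0835 = 0.1705 ms.
R ≥ L / t_tx = 25600 bits / 0.0001705 s = 150 Mbps.

150 Mbps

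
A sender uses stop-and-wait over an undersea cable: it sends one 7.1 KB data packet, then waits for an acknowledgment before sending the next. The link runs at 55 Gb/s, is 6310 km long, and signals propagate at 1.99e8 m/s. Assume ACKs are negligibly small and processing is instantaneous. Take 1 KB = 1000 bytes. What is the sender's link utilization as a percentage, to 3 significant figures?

t_tx = L/R = 56800/55000000000 = 1.03273e-06 s.
t_prop = 6310000/199000000 = 0.0317085 s; RTT = 0.0634171 s.
Cycle = t_tx + RTT = 0.0634181 s.
Utilization = t_tx / cycle = 1.03273e-06/0.0634181 = 0.00163 %.

0.00163 %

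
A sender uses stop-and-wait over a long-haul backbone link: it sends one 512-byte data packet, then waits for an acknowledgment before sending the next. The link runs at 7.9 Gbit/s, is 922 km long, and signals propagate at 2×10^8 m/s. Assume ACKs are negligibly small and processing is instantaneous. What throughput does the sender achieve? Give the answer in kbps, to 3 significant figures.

t_tx = L/R = 4096/7900000000 = 5.18481e-07 s.
t_prop = 922000/200000000 = 0.00461 s; RTT = 0.00922 s.
Cycle = t_tx + RTT = 0.00922052 s.
Throughput = L / cycle = 4096 / 0.00922052 = 444 kbps.

444 kbps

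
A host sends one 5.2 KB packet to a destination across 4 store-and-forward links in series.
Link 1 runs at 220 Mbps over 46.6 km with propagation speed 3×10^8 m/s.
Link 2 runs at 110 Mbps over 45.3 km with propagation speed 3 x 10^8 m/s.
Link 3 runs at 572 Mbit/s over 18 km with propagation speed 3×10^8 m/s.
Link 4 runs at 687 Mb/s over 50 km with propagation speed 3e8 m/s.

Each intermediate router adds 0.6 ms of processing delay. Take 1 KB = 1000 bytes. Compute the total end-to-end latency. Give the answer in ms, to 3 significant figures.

3.03 ms

L = 41600 bits.
Transmission delays (L/R per hop): 0.189091, 0.378182, 0.0727273, 0.0605531 ms; sum = 0.700553 ms.
Propagation delays (d/s per hop): 0.155333, 0.151, 0.06, 0.166667 ms; sum = 0.533 ms.
Processing at 3 router(s): 3 × 0.6 ms = 1.8 ms.
End-to-end = 3.03 ms.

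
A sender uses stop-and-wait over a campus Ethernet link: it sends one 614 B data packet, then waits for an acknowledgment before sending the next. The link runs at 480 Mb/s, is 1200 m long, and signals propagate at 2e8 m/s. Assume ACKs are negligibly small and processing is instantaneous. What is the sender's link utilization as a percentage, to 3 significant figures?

46.0 %

t_tx = L/R = 4912/480000000 = 1.02333e-05 s.
t_prop = 1200/200000000 = 6e-06 s; RTT = 1.2e-05 s.
Cycle = t_tx + RTT = 2.22333e-05 s.
Utilization = t_tx / cycle = 1.02333e-05/2.22333e-05 = 46.0 %.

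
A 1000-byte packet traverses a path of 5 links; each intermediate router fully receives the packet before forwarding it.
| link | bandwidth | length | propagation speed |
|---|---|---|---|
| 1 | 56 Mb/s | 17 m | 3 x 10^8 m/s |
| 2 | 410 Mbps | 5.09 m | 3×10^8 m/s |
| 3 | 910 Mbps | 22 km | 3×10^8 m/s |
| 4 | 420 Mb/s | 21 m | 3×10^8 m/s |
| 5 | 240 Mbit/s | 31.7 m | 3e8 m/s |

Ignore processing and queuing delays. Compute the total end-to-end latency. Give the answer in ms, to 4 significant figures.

L = 1000 × 8 = 8000 bits.
Transmission delays (L/R per hop): 0.142857, 0.0195122, 0.00879121, 0.0190476, 0.0333333 ms; sum = 0.223541 ms.
Propagation delays (d/s per hop): 5.66667e-05, 1.69667e-05, 0.0733333, 7e-05, 0.000105667 ms; sum = 0.0735826 ms.
End-to-end = 0.2971 ms.

0.2971 ms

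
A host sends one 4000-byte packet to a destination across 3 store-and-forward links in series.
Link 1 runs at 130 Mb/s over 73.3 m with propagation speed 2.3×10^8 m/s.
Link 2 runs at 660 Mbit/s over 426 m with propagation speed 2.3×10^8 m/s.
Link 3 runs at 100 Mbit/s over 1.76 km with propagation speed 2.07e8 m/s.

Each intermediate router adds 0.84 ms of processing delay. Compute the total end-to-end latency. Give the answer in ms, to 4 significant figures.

2.305 ms

L = 4000 × 8 = 32000 bits.
Transmission delays (L/R per hop): 0.246154, 0.0484848, 0.32 ms; sum = 0.614639 ms.
Propagation delays (d/s per hop): 0.000318696, 0.00185217, 0.00850242 ms; sum = 0.0106733 ms.
Processing at 2 router(s): 2 × 0.84 ms = 1.68 ms.
End-to-end = 2.305 ms.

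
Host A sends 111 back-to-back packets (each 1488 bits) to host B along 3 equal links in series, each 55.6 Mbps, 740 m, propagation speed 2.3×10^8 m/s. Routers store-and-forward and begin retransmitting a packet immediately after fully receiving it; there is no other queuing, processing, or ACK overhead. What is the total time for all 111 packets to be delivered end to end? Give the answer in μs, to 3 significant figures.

Per-hop transmission t_tx = L/R = 1488/55600000 = 26.7626 μs.
Per-hop propagation t_prop = 740/2.3e+08 = 3.21739 μs.
Pipeline fill: first packet needs 3·t_tx to clear all hops; remaining 110 packets each add one t_tx.
Total = (3+111-1)·t_tx + 3·t_prop = 113·26.7626 + 3·3.21739 = 3030 μs.

3030 μs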